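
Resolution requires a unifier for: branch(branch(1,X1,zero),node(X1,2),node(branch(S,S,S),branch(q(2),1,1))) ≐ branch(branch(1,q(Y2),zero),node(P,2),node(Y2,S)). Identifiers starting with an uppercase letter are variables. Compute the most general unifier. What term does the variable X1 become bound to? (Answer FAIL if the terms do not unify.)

Decompose branch/3: branch(1,X1,zero) ≐ branch(1,q(Y2),zero),  node(X1,2) ≐ node(P,2),  node(branch(S,S,S),branch(q(2),1,1)) ≐ node(Y2,S).
Decompose branch/3: 1 ≐ 1,  X1 ≐ q(Y2),  zero ≐ zero.
Delete trivial equation 1 ≐ 1.
Bind X1 := q(Y2); substituting into the one remaining equation that mentions X1 gives: node(q(Y2),2) ≐ node(P,2).
Delete trivial equation zero ≐ zero.
Decompose node/2: q(Y2) ≐ P,  2 ≐ 2.
Bind P := q(Y2); no other remaining equation mentions P.
Delete trivial equation 2 ≐ 2.
Decompose node/2: branch(S,S,S) ≐ Y2,  branch(q(2),1,1) ≐ S.
Bind Y2 := branch(S,S,S); no other remaining equation mentions Y2. Substituting into the earlier bindings gives X1 := q(branch(S,S,S)), P := q(branch(S,S,S)).
Bind S := branch(q(2),1,1). Substituting into the earlier bindings gives X1 := q(branch(branch(q(2),1,1),branch(q(2),1,1),branch(q(2),1,1))), P := q(branch(branch(q(2),1,1),branch(q(2),1,1),branch(q(2),1,1))), Y2 := branch(branch(q(2),1,1),branch(q(2),1,1),branch(q(2),1,1)).
MGU = { X1 := q(branch(branch(q(2),1,1),branch(q(2),1,1),branch(q(2),1,1))), P := q(branch(branch(q(2),1,1),branch(q(2),1,1),branch(q(2),1,1))), Y2 := branch(branch(q(2),1,1),branch(q(2),1,1),branch(q(2),1,1)), S := branch(q(2),1,1) }, so X1 := q(branch(branch(q(2),1,1),branch(q(2),1,1),branch(q(2),1,1))).

q(branch(branch(q(2),1,1),branch(q(2),1,1),branch(q(2),1,1)))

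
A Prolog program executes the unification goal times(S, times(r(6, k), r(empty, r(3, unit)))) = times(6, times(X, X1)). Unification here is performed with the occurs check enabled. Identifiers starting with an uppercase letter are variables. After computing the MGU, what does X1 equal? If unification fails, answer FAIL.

r(empty, r(3, unit))

Decompose times/2: S = 6,  times(r(6, k), r(empty, r(3, unit))) = times(X, X1).
Bind S := 6; no other remaining equation mentions S.
Decompose times/2: r(6, k) = X,  r(empty, r(3, unit)) = X1.
Bind X := r(6, k); no other remaining equation mentions X.
Bind X1 := r(empty, r(3, unit)).
MGU = { S -> 6, X -> r(6, k), X1 -> r(empty, r(3, unit)) }, so X1 -> r(empty, r(3, unit)).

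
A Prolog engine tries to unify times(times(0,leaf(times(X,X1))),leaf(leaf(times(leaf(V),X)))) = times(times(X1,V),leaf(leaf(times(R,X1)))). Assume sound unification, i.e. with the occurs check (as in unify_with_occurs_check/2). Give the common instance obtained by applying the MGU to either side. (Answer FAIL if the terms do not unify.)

times(times(0,leaf(times(0,0))),leaf(leaf(times(leaf(leaf(times(0,0))),0))))

Decompose times/2: times(0,leaf(times(X,X1))) = times(X1,V),  leaf(leaf(times(leaf(V),X))) = leaf(leaf(times(R,X1))).
Decompose times/2: 0 = X1,  leaf(times(X,X1)) = V.
Bind X1 := 0; substituting into the remaining equations gives: leaf(times(X,0)) = V,  leaf(leaf(times(leaf(V),X))) = leaf(leaf(times(R,0))).
Bind V := leaf(times(X,0)); substituting into the remaining equation gives: leaf(leaf(times(leaf(leaf(times(X,0))),X))) = leaf(leaf(times(R,0))).
Decompose leaf/1: leaf(times(leaf(leaf(times(X,0))),X)) = leaf(times(R,0)).
Decompose leaf/1: times(leaf(leaf(times(X,0))),X) = times(R,0).
Decompose times/2: leaf(leaf(times(X,0))) = R,  X = 0.
Bind R := leaf(leaf(times(X,0))); no other remaining equation mentions R.
Bind X := 0. Substituting into the earlier bindings gives V := leaf(times(0,0)), R := leaf(leaf(times(0,0))).
Applying the MGU to either side gives times(times(0,leaf(times(0,0))),leaf(leaf(times(leaf(leaf(times(0,0))),0)))).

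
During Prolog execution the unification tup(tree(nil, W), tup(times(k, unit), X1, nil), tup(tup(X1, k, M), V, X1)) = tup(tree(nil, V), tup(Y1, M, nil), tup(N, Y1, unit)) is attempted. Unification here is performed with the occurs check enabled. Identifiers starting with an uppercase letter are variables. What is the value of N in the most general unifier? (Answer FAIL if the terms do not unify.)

Decompose tup/3: tree(nil, W) = tree(nil, V),  tup(times(k, unit), X1, nil) = tup(Y1, M, nil),  tup(tup(X1, k, M), V, X1) = tup(N, Y1, unit).
Decompose tree/2: nil = nil,  W = V.
Delete trivial equation nil = nil.
Bind W := V; no other remaining equation mentions W.
Decompose tup/3: times(k, unit) = Y1,  X1 = M,  nil = nil.
Bind Y1 := times(k, unit); substituting into the one remaining equation that mentions Y1 gives: tup(tup(X1, k, M), V, X1) = tup(N, times(k, unit), unit).
Bind X1 := M; substituting into the one remaining equation that mentions X1 gives: tup(tup(M, k, M), V, M) = tup(N, times(k, unit), unit).
Delete trivial equation nil = nil.
Decompose tup/3: tup(M, k, M) = N,  V = times(k, unit),  M = unit.
Bind N := tup(M, k, M); no other remaining equation mentions N.
Bind V := times(k, unit); no other remaining equation mentions V. Substituting into the earlier binding gives W := times(k, unit).
Bind M := unit. Substituting into the earlier bindings gives X1 := unit, N := tup(unit, k, unit).
MGU = { W = times(k, unit), Y1 = times(k, unit), X1 = unit, N = tup(unit, k, unit), V = times(k, unit), M = unit }, so N = tup(unit, k, unit).

tup(unit, k, unit)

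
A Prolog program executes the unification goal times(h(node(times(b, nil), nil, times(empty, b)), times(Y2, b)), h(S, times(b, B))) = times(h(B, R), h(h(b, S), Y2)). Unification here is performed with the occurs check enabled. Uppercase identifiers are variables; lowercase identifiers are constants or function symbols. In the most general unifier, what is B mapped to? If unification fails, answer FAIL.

FAIL

Decompose times/2: h(node(times(b, nil), nil, times(empty, b)), times(Y2, b)) = h(B, R),  h(S, times(b, B)) = h(h(b, S), Y2).
Decompose h/2: node(times(b, nil), nil, times(empty, b)) = B,  times(Y2, b) = R.
Bind B := node(times(b, nil), nil, times(empty, b)); substituting into the one remaining equation that mentions B gives: h(S, times(b, node(times(b, nil), nil, times(empty, b)))) = h(h(b, S), Y2).
Bind R := times(Y2, b); no other remaining equation mentions R.
Decompose h/2: S = h(b, S),  times(b, node(times(b, nil), nil, times(empty, b))) = Y2.
Occurs check fails: S occurs in h(b, S); the equation S = h(b, S) has no finite solution.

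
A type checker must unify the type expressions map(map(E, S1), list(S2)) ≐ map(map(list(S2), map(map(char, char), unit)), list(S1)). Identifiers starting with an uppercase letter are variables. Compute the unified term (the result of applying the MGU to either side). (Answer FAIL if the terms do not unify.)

Decompose map/2: map(E, S1) ≐ map(list(S2), map(map(char, char), unit)),  list(S2) ≐ list(S1).
Decompose map/2: E ≐ list(S2),  S1 ≐ map(map(char, char), unit).
Bind E := list(S2); no other remaining equation mentions E.
Bind S1 := map(map(char, char), unit); substituting into the remaining equation gives: list(S2) ≐ list(map(map(char, char), unit)).
Decompose list/1: S2 ≐ map(map(char, char), unit).
Bind S2 := map(map(char, char), unit). Substituting into the earlier binding gives E := list(map(map(char, char), unit)).
Applying the MGU to either side gives map(map(list(map(map(char, char), unit)), map(map(char, char), unit)), list(map(map(char, char), unit))).

map(map(list(map(map(char, char), unit)), map(map(char, char), unit)), list(map(map(char, char), unit)))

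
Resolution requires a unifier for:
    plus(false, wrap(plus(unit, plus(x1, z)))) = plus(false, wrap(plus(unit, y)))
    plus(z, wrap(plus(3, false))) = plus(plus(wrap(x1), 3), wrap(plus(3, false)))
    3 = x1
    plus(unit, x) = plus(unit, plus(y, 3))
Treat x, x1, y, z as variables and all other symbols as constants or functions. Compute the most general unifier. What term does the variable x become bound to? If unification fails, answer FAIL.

Decompose plus/2: false = false,  wrap(plus(unit, plus(x1, z))) = wrap(plus(unit, y)).
Delete trivial equation false = false.
Decompose wrap/1: plus(unit, plus(x1, z)) = plus(unit, y).
Decompose plus/2: unit = unit,  plus(x1, z) = y.
Delete trivial equation unit = unit.
Bind y := plus(x1, z); substituting into the one remaining equation that mentions y gives: plus(unit, x) = plus(unit, plus(plus(x1, z), 3)).
Decompose plus/2: z = plus(wrap(x1), 3),  wrap(plus(3, false)) = wrap(plus(3, false)).
Bind z := plus(wrap(x1), 3); substituting into the one remaining equation that mentions z gives: plus(unit, x) = plus(unit, plus(plus(x1, plus(wrap(x1), 3)), 3)). Substituting into the earlier binding gives y := plus(x1, plus(wrap(x1), 3)).
Delete trivial equation wrap(plus(3, false)) = wrap(plus(3, false)).
Bind x1 := 3; substituting into the remaining equation gives: plus(unit, x) = plus(unit, plus(plus(3, plus(wrap(3), 3)), 3)). Substituting into the earlier bindings gives y := plus(3, plus(wrap(3), 3)), z := plus(wrap(3), 3).
Decompose plus/2: unit = unit,  x = plus(plus(3, plus(wrap(3), 3)), 3).
Delete trivial equation unit = unit.
Bind x := plus(plus(3, plus(wrap(3), 3)), 3).
MGU = { y ↦ plus(3, plus(wrap(3), 3)), z ↦ plus(wrap(3), 3), x1 ↦ 3, x ↦ plus(plus(3, plus(wrap(3), 3)), 3) }, so x ↦ plus(plus(3, plus(wrap(3), 3)), 3).

plus(plus(3, plus(wrap(3), 3)), 3)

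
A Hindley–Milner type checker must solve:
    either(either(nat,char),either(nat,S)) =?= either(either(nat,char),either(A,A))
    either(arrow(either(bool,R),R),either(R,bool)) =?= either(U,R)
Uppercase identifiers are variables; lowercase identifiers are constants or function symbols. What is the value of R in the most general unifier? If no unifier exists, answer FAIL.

FAIL

Decompose either/2: either(nat,char) =?= either(nat,char),  either(nat,S) =?= either(A,A).
Delete trivial equation either(nat,char) =?= either(nat,char).
Decompose either/2: nat =?= A,  S =?= A.
Bind A := nat; substituting into the one remaining equation that mentions A gives: S =?= nat.
Bind S := nat; no other remaining equation mentions S.
Decompose either/2: arrow(either(bool,R),R) =?= U,  either(R,bool) =?= R.
Bind U := arrow(either(bool,R),R); no other remaining equation mentions U.
Occurs check fails: R occurs in either(R,bool); the equation R =?= either(R,bool) has no finite solution.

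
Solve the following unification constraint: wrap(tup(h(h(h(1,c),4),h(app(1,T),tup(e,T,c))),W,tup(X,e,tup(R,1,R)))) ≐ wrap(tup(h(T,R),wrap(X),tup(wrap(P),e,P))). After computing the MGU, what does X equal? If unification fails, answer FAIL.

Decompose wrap/1: tup(h(h(h(1,c),4),h(app(1,T),tup(e,T,c))),W,tup(X,e,tup(R,1,R))) ≐ tup(h(T,R),wrap(X),tup(wrap(P),e,P)).
Decompose tup/3: h(h(h(1,c),4),h(app(1,T),tup(e,T,c))) ≐ h(T,R),  W ≐ wrap(X),  tup(X,e,tup(R,1,R)) ≐ tup(wrap(P),e,P).
Decompose h/2: h(h(1,c),4) ≐ T,  h(app(1,T),tup(e,T,c)) ≐ R.
Bind T := h(h(1,c),4); substituting into the one remaining equation that mentions T gives: h(app(1,h(h(1,c),4)),tup(e,h(h(1,c),4),c)) ≐ R.
Bind R := h(app(1,h(h(1,c),4)),tup(e,h(h(1,c),4),c)); substituting into the one remaining equation that mentions R gives: tup(X,e,tup(h(app(1,h(h(1,c),4)),tup(e,h(h(1,c),4),c)),1,h(app(1,h(h(1,c),4)),tup(e,h(h(1,c),4),c)))) ≐ tup(wrap(P),e,P).
Bind W := wrap(X); no other remaining equation mentions W.
Decompose tup/3: X ≐ wrap(P),  e ≐ e,  tup(h(app(1,h(h(1,c),4)),tup(e,h(h(1,c),4),c)),1,h(app(1,h(h(1,c),4)),tup(e,h(h(1,c),4),c))) ≐ P.
Bind X := wrap(P); no other remaining equation mentions X. Substituting into the earlier binding gives W := wrap(wrap(P)).
Delete trivial equation e ≐ e.
Bind P := tup(h(app(1,h(h(1,c),4)),tup(e,h(h(1,c),4),c)),1,h(app(1,h(h(1,c),4)),tup(e,h(h(1,c),4),c))). Substituting into the earlier bindings gives W := wrap(wrap(tup(h(app(1,h(h(1,c),4)),tup(e,h(h(1,c),4),c)),1,h(app(1,h(h(1,c),4)),tup(e,h(h(1,c),4),c))))), X := wrap(tup(h(app(1,h(h(1,c),4)),tup(e,h(h(1,c),4),c)),1,h(app(1,h(h(1,c),4)),tup(e,h(h(1,c),4),c)))).
MGU = { T ↦ h(h(1,c),4), R ↦ h(app(1,h(h(1,c),4)),tup(e,h(h(1,c),4),c)), W ↦ wrap(wrap(tup(h(app(1,h(h(1,c),4)),tup(e,h(h(1,c),4),c)),1,h(app(1,h(h(1,c),4)),tup(e,h(h(1,c),4),c))))), X ↦ wrap(tup(h(app(1,h(h(1,c),4)),tup(e,h(h(1,c),4),c)),1,h(app(1,h(h(1,c),4)),tup(e,h(h(1,c),4),c)))), P ↦ tup(h(app(1,h(h(1,c),4)),tup(e,h(h(1,c),4),c)),1,h(app(1,h(h(1,c),4)),tup(e,h(h(1,c),4),c))) }, so X ↦ wrap(tup(h(app(1,h(h(1,c),4)),tup(e,h(h(1,c),4),c)),1,h(app(1,h(h(1,c),4)),tup(e,h(h(1,c),4),c)))).

wrap(tup(h(app(1,h(h(1,c),4)),tup(e,h(h(1,c),4),c)),1,h(app(1,h(h(1,c),4)),tup(e,h(h(1,c),4),c))))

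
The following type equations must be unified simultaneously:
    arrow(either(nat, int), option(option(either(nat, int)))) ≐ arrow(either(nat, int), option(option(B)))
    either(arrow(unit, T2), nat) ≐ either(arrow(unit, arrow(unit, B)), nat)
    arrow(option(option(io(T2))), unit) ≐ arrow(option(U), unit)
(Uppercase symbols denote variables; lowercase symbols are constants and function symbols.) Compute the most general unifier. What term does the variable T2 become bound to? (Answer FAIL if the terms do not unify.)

arrow(unit, either(nat, int))

Decompose arrow/2: either(nat, int) ≐ either(nat, int),  option(option(either(nat, int))) ≐ option(option(B)).
Delete trivial equation either(nat, int) ≐ either(nat, int).
Decompose option/1: option(either(nat, int)) ≐ option(B).
Decompose option/1: either(nat, int) ≐ B.
Bind B := either(nat, int); substituting into the one remaining equation that mentions B gives: either(arrow(unit, T2), nat) ≐ either(arrow(unit, arrow(unit, either(nat, int))), nat).
Decompose either/2: arrow(unit, T2) ≐ arrow(unit, arrow(unit, either(nat, int))),  nat ≐ nat.
Decompose arrow/2: unit ≐ unit,  T2 ≐ arrow(unit, either(nat, int)).
Delete trivial equation unit ≐ unit.
Bind T2 := arrow(unit, either(nat, int)); substituting into the one remaining equation that mentions T2 gives: arrow(option(option(io(arrow(unit, either(nat, int))))), unit) ≐ arrow(option(U), unit).
Delete trivial equation nat ≐ nat.
Decompose arrow/2: option(option(io(arrow(unit, either(nat, int))))) ≐ option(U),  unit ≐ unit.
Decompose option/1: option(io(arrow(unit, either(nat, int)))) ≐ U.
Bind U := option(io(arrow(unit, either(nat, int)))); no other remaining equation mentions U.
Delete trivial equation unit ≐ unit.
MGU = { B ↦ either(nat, int), T2 ↦ arrow(unit, either(nat, int)), U ↦ option(io(arrow(unit, either(nat, int)))) }, so T2 ↦ arrow(unit, either(nat, int)).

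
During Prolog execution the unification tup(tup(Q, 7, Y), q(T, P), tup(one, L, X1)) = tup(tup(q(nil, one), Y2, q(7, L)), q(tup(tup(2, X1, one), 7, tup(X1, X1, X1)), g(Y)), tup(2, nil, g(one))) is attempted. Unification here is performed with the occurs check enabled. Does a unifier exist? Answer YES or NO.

Decompose tup/3: tup(Q, 7, Y) = tup(q(nil, one), Y2, q(7, L)),  q(T, P) = q(tup(tup(2, X1, one), 7, tup(X1, X1, X1)), g(Y)),  tup(one, L, X1) = tup(2, nil, g(one)).
Decompose tup/3: Q = q(nil, one),  7 = Y2,  Y = q(7, L).
Bind Q := q(nil, one); no other remaining equation mentions Q.
Bind Y2 := 7; no other remaining equation mentions Y2.
Bind Y := q(7, L); substituting into the one remaining equation that mentions Y gives: q(T, P) = q(tup(tup(2, X1, one), 7, tup(X1, X1, X1)), g(q(7, L))).
Decompose q/2: T = tup(tup(2, X1, one), 7, tup(X1, X1, X1)),  P = g(q(7, L)).
Bind T := tup(tup(2, X1, one), 7, tup(X1, X1, X1)); no other remaining equation mentions T.
Bind P := g(q(7, L)); no other remaining equation mentions P.
Decompose tup/3: one = 2,  L = nil,  X1 = g(one).
Clash: constants one and 2 differ; no unifier exists.

NO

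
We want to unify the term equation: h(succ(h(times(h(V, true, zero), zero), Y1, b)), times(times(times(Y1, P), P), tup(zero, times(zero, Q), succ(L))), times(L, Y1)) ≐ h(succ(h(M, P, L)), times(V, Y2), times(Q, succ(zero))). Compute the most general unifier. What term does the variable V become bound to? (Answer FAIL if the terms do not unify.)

Decompose h/3: succ(h(times(h(V, true, zero), zero), Y1, b)) ≐ succ(h(M, P, L)),  times(times(times(Y1, P), P), tup(zero, times(zero, Q), succ(L))) ≐ times(V, Y2),  times(L, Y1) ≐ times(Q, succ(zero)).
Decompose succ/1: h(times(h(V, true, zero), zero), Y1, b) ≐ h(M, P, L).
Decompose h/3: times(h(V, true, zero), zero) ≐ M,  Y1 ≐ P,  b ≐ L.
Bind M := times(h(V, true, zero), zero); no other remaining equation mentions M.
Bind Y1 := P; substituting into the 2 remaining equations that mention Y1 gives: times(times(times(P, P), P), tup(zero, times(zero, Q), succ(L))) ≐ times(V, Y2),  times(L, P) ≐ times(Q, succ(zero)).
Bind L := b; substituting into the remaining equations gives: times(times(times(P, P), P), tup(zero, times(zero, Q), succ(b))) ≐ times(V, Y2),  times(b, P) ≐ times(Q, succ(zero)).
Decompose times/2: times(times(P, P), P) ≐ V,  tup(zero, times(zero, Q), succ(b)) ≐ Y2.
Bind V := times(times(P, P), P); no other remaining equation mentions V. Substituting into the earlier binding gives M := times(h(times(times(P, P), P), true, zero), zero).
Bind Y2 := tup(zero, times(zero, Q), succ(b)); no other remaining equation mentions Y2.
Decompose times/2: b ≐ Q,  P ≐ succ(zero).
Bind Q := b; no other remaining equation mentions Q. Substituting into the earlier binding gives Y2 := tup(zero, times(zero, b), succ(b)).
Bind P := succ(zero). Substituting into the earlier bindings gives M := times(h(times(times(succ(zero), succ(zero)), succ(zero)), true, zero), zero), Y1 := succ(zero), V := times(times(succ(zero), succ(zero)), succ(zero)).
MGU = { M -> times(h(times(times(succ(zero), succ(zero)), succ(zero)), true, zero), zero), Y1 -> succ(zero), L -> b, V -> times(times(succ(zero), succ(zero)), succ(zero)), Y2 -> tup(zero, times(zero, b), succ(b)), Q -> b, P -> succ(zero) }, so V -> times(times(succ(zero), succ(zero)), succ(zero)).

times(times(succ(zero), succ(zero)), succ(zero))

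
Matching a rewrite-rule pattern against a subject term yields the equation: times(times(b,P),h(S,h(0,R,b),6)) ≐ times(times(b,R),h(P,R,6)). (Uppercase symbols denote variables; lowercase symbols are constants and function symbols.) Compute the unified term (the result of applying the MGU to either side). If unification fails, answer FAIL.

Decompose times/2: times(b,P) ≐ times(b,R),  h(S,h(0,R,b),6) ≐ h(P,R,6).
Decompose times/2: b ≐ b,  P ≐ R.
Delete trivial equation b ≐ b.
Bind P := R; substituting into the remaining equation gives: h(S,h(0,R,b),6) ≐ h(R,R,6).
Decompose h/3: S ≐ R,  h(0,R,b) ≐ R,  6 ≐ 6.
Bind S := R; no other remaining equation mentions S.
Occurs check fails: R occurs in h(0,R,b); the equation R ≐ h(0,R,b) has no finite solution.

FAIL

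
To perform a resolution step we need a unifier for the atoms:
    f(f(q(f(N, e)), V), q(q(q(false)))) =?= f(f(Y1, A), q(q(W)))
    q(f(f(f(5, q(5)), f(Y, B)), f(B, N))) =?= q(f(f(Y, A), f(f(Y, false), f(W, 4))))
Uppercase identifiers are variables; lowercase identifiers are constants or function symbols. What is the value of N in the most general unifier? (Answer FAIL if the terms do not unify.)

Decompose f/2: f(q(f(N, e)), V) =?= f(Y1, A),  q(q(q(false))) =?= q(q(W)).
Decompose f/2: q(f(N, e)) =?= Y1,  V =?= A.
Bind Y1 := q(f(N, e)); no other remaining equation mentions Y1.
Bind V := A; no other remaining equation mentions V.
Decompose q/1: q(q(false)) =?= q(W).
Decompose q/1: q(false) =?= W.
Bind W := q(false); substituting into the remaining equation gives: q(f(f(f(5, q(5)), f(Y, B)), f(B, N))) =?= q(f(f(Y, A), f(f(Y, false), f(q(false), 4)))).
Decompose q/1: f(f(f(5, q(5)), f(Y, B)), f(B, N)) =?= f(f(Y, A), f(f(Y, false), f(q(false), 4))).
Decompose f/2: f(f(5, q(5)), f(Y, B)) =?= f(Y, A),  f(B, N) =?= f(f(Y, false), f(q(false), 4)).
Decompose f/2: f(5, q(5)) =?= Y,  f(Y, B) =?= A.
Bind Y := f(5, q(5)); substituting into the remaining equations gives: f(f(5, q(5)), B) =?= A,  f(B, N) =?= f(f(f(5, q(5)), false), f(q(false), 4)).
Bind A := f(f(5, q(5)), B); no other remaining equation mentions A. Substituting into the earlier binding gives V := f(f(5, q(5)), B).
Decompose f/2: B =?= f(f(5, q(5)), false),  N =?= f(q(false), 4).
Bind B := f(f(5, q(5)), false); no other remaining equation mentions B. Substituting into the earlier bindings gives V := f(f(5, q(5)), f(f(5, q(5)), false)), A := f(f(5, q(5)), f(f(5, q(5)), false)).
Bind N := f(q(false), 4). Substituting into the earlier binding gives Y1 := q(f(f(q(false), 4), e)).
MGU = { Y1 ↦ q(f(f(q(false), 4), e)), V ↦ f(f(5, q(5)), f(f(5, q(5)), false)), W ↦ q(false), Y ↦ f(5, q(5)), A ↦ f(f(5, q(5)), f(f(5, q(5)), false)), B ↦ f(f(5, q(5)), false), N ↦ f(q(false), 4) }, so N ↦ f(q(false), 4).

f(q(false), 4)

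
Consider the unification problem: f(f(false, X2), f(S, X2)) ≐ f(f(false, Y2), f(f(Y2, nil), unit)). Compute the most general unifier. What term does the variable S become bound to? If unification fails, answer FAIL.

f(unit, nil)

Decompose f/2: f(false, X2) ≐ f(false, Y2),  f(S, X2) ≐ f(f(Y2, nil), unit).
Decompose f/2: false ≐ false,  X2 ≐ Y2.
Delete trivial equation false ≐ false.
Bind X2 := Y2; substituting into the remaining equation gives: f(S, Y2) ≐ f(f(Y2, nil), unit).
Decompose f/2: S ≐ f(Y2, nil),  Y2 ≐ unit.
Bind S := f(Y2, nil); no other remaining equation mentions S.
Bind Y2 := unit. Substituting into the earlier bindings gives X2 := unit, S := f(unit, nil).
MGU = { X2 ↦ unit, S ↦ f(unit, nil), Y2 ↦ unit }, so S ↦ f(unit, nil).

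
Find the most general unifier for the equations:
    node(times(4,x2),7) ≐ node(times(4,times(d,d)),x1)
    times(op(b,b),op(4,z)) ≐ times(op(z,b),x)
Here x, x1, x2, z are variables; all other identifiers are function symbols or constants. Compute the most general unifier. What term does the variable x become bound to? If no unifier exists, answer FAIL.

op(4,b)

Decompose node/2: times(4,x2) ≐ times(4,times(d,d)),  7 ≐ x1.
Decompose times/2: 4 ≐ 4,  x2 ≐ times(d,d).
Delete trivial equation 4 ≐ 4.
Bind x2 := times(d,d); no other remaining equation mentions x2.
Bind x1 := 7; no other remaining equation mentions x1.
Decompose times/2: op(b,b) ≐ op(z,b),  op(4,z) ≐ x.
Decompose op/2: b ≐ z,  b ≐ b.
Bind z := b; substituting into the one remaining equation that mentions z gives: op(4,b) ≐ x.
Delete trivial equation b ≐ b.
Bind x := op(4,b).
MGU = { x2 ↦ times(d,d), x1 ↦ 7, z ↦ b, x ↦ op(4,b) }, so x ↦ op(4,b).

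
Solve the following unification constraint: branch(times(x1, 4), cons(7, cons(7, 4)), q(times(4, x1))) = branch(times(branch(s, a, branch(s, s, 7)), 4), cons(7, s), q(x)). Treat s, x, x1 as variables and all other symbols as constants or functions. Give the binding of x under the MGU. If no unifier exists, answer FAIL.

Decompose branch/3: times(x1, 4) = times(branch(s, a, branch(s, s, 7)), 4),  cons(7, cons(7, 4)) = cons(7, s),  q(times(4, x1)) = q(x).
Decompose times/2: x1 = branch(s, a, branch(s, s, 7)),  4 = 4.
Bind x1 := branch(s, a, branch(s, s, 7)); substituting into the one remaining equation that mentions x1 gives: q(times(4, branch(s, a, branch(s, s, 7)))) = q(x).
Delete trivial equation 4 = 4.
Decompose cons/2: 7 = 7,  cons(7, 4) = s.
Delete trivial equation 7 = 7.
Bind s := cons(7, 4); substituting into the remaining equation gives: q(times(4, branch(cons(7, 4), a, branch(cons(7, 4), cons(7, 4), 7)))) = q(x). Substituting into the earlier binding gives x1 := branch(cons(7, 4), a, branch(cons(7, 4), cons(7, 4), 7)).
Decompose q/1: times(4, branch(cons(7, 4), a, branch(cons(7, 4), cons(7, 4), 7))) = x.
Bind x := times(4, branch(cons(7, 4), a, branch(cons(7, 4), cons(7, 4), 7))).
MGU = { x1 := branch(cons(7, 4), a, branch(cons(7, 4), cons(7, 4), 7)), s := cons(7, 4), x := times(4, branch(cons(7, 4), a, branch(cons(7, 4), cons(7, 4), 7))) }, so x := times(4, branch(cons(7, 4), a, branch(cons(7, 4), cons(7, 4), 7))).

times(4, branch(cons(7, 4), a, branch(cons(7, 4), cons(7, 4), 7)))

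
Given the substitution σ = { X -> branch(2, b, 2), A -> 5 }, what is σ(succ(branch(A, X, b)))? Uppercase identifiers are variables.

succ(branch(5, branch(2, b, 2), b))

Replace each occurrence of X with branch(2, b, 2).
Replace each occurrence of A with 5.
Result: succ(branch(5, branch(2, b, 2), b)).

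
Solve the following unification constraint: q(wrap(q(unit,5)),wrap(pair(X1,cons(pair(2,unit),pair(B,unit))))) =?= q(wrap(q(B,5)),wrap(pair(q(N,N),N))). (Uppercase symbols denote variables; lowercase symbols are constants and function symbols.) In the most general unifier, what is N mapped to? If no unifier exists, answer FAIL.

Decompose q/2: wrap(q(unit,5)) =?= wrap(q(B,5)),  wrap(pair(X1,cons(pair(2,unit),pair(B,unit)))) =?= wrap(pair(q(N,N),N)).
Decompose wrap/1: q(unit,5) =?= q(B,5).
Decompose q/2: unit =?= B,  5 =?= 5.
Bind B := unit; substituting into the one remaining equation that mentions B gives: wrap(pair(X1,cons(pair(2,unit),pair(unit,unit)))) =?= wrap(pair(q(N,N),N)).
Delete trivial equation 5 =?= 5.
Decompose wrap/1: pair(X1,cons(pair(2,unit),pair(unit,unit))) =?= pair(q(N,N),N).
Decompose pair/2: X1 =?= q(N,N),  cons(pair(2,unit),pair(unit,unit)) =?= N.
Bind X1 := q(N,N); no other remaining equation mentions X1.
Bind N := cons(pair(2,unit),pair(unit,unit)). Substituting into the earlier binding gives X1 := q(cons(pair(2,unit),pair(unit,unit)),cons(pair(2,unit),pair(unit,unit))).
MGU = { B ↦ unit, X1 ↦ q(cons(pair(2,unit),pair(unit,unit)),cons(pair(2,unit),pair(unit,unit))), N ↦ cons(pair(2,unit),pair(unit,unit)) }, so N ↦ cons(pair(2,unit),pair(unit,unit)).

cons(pair(2,unit),pair(unit,unit))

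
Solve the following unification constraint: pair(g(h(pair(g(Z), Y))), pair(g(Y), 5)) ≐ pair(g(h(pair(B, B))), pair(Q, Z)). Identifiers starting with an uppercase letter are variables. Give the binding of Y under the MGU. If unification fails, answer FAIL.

Decompose pair/2: g(h(pair(g(Z), Y))) ≐ g(h(pair(B, B))),  pair(g(Y), 5) ≐ pair(Q, Z).
Decompose g/1: h(pair(g(Z), Y)) ≐ h(pair(B, B)).
Decompose h/1: pair(g(Z), Y) ≐ pair(B, B).
Decompose pair/2: g(Z) ≐ B,  Y ≐ B.
Bind B := g(Z); substituting into the one remaining equation that mentions B gives: Y ≐ g(Z).
Bind Y := g(Z); substituting into the remaining equation gives: pair(g(g(Z)), 5) ≐ pair(Q, Z).
Decompose pair/2: g(g(Z)) ≐ Q,  5 ≐ Z.
Bind Q := g(g(Z)); no other remaining equation mentions Q.
Bind Z := 5. Substituting into the earlier bindings gives B := g(5), Y := g(5), Q := g(g(5)).
MGU = { B := g(5), Y := g(5), Q := g(g(5)), Z := 5 }, so Y := g(5).

g(5)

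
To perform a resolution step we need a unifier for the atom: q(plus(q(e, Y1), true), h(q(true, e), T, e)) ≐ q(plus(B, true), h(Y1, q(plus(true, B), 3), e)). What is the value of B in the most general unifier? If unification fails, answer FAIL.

Decompose q/2: plus(q(e, Y1), true) ≐ plus(B, true),  h(q(true, e), T, e) ≐ h(Y1, q(plus(true, B), 3), e).
Decompose plus/2: q(e, Y1) ≐ B,  true ≐ true.
Bind B := q(e, Y1); substituting into the one remaining equation that mentions B gives: h(q(true, e), T, e) ≐ h(Y1, q(plus(true, q(e, Y1)), 3), e).
Delete trivial equation true ≐ true.
Decompose h/3: q(true, e) ≐ Y1,  T ≐ q(plus(true, q(e, Y1)), 3),  e ≐ e.
Bind Y1 := q(true, e); substituting into the one remaining equation that mentions Y1 gives: T ≐ q(plus(true, q(e, q(true, e))), 3). Substituting into the earlier binding gives B := q(e, q(true, e)).
Bind T := q(plus(true, q(e, q(true, e))), 3); no other remaining equation mentions T.
Delete trivial equation e ≐ e.
MGU = { B ↦ q(e, q(true, e)), Y1 ↦ q(true, e), T ↦ q(plus(true, q(e, q(true, e))), 3) }, so B ↦ q(e, q(true, e)).

q(e, q(true, e))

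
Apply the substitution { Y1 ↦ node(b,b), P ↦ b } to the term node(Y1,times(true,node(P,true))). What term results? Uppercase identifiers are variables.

node(node(b,b),times(true,node(b,true)))

Replace each occurrence of Y1 with node(b,b).
Replace each occurrence of P with b.
Result: node(node(b,b),times(true,node(b,true))).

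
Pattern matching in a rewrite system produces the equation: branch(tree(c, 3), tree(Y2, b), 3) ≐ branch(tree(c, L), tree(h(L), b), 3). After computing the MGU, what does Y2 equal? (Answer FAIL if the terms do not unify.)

Decompose branch/3: tree(c, 3) ≐ tree(c, L),  tree(Y2, b) ≐ tree(h(L), b),  3 ≐ 3.
Decompose tree/2: c ≐ c,  3 ≐ L.
Delete trivial equation c ≐ c.
Bind L := 3; substituting into the one remaining equation that mentions L gives: tree(Y2, b) ≐ tree(h(3), b).
Decompose tree/2: Y2 ≐ h(3),  b ≐ b.
Bind Y2 := h(3); no other remaining equation mentions Y2.
Delete trivial equation b ≐ b.
Delete trivial equation 3 ≐ 3.
MGU = { L ↦ 3, Y2 ↦ h(3) }, so Y2 ↦ h(3).

h(3)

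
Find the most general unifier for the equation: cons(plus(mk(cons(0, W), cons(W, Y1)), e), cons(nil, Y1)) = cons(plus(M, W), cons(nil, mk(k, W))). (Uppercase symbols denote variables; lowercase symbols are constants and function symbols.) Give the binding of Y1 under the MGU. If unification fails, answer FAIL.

mk(k, e)

Decompose cons/2: plus(mk(cons(0, W), cons(W, Y1)), e) = plus(M, W),  cons(nil, Y1) = cons(nil, mk(k, W)).
Decompose plus/2: mk(cons(0, W), cons(W, Y1)) = M,  e = W.
Bind M := mk(cons(0, W), cons(W, Y1)); no other remaining equation mentions M.
Bind W := e; substituting into the remaining equation gives: cons(nil, Y1) = cons(nil, mk(k, e)). Substituting into the earlier binding gives M := mk(cons(0, e), cons(e, Y1)).
Decompose cons/2: nil = nil,  Y1 = mk(k, e).
Delete trivial equation nil = nil.
Bind Y1 := mk(k, e). Substituting into the earlier binding gives M := mk(cons(0, e), cons(e, mk(k, e))).
MGU = { M -> mk(cons(0, e), cons(e, mk(k, e))), W -> e, Y1 -> mk(k, e) }, so Y1 -> mk(k, e).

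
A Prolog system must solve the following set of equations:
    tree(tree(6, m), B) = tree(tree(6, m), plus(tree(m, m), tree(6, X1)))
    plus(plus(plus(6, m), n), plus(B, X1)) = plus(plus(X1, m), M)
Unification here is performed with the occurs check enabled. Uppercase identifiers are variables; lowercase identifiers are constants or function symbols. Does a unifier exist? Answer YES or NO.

Decompose tree/2: tree(6, m) = tree(6, m),  B = plus(tree(m, m), tree(6, X1)).
Delete trivial equation tree(6, m) = tree(6, m).
Bind B := plus(tree(m, m), tree(6, X1)); substituting into the remaining equation gives: plus(plus(plus(6, m), n), plus(plus(tree(m, m), tree(6, X1)), X1)) = plus(plus(X1, m), M).
Decompose plus/2: plus(plus(6, m), n) = plus(X1, m),  plus(plus(tree(m, m), tree(6, X1)), X1) = M.
Decompose plus/2: plus(6, m) = X1,  n = m.
Bind X1 := plus(6, m); substituting into the one remaining equation that mentions X1 gives: plus(plus(tree(m, m), tree(6, plus(6, m))), plus(6, m)) = M. Substituting into the earlier binding gives B := plus(tree(m, m), tree(6, plus(6, m))).
Clash: constants n and m differ; no unifier exists.

NO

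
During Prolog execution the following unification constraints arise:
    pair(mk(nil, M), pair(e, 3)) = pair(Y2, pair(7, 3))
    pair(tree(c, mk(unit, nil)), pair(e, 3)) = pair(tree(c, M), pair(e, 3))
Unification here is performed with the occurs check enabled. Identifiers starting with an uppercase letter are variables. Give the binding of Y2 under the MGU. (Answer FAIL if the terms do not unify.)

FAIL

Decompose pair/2: mk(nil, M) = Y2,  pair(e, 3) = pair(7, 3).
Bind Y2 := mk(nil, M); no other remaining equation mentions Y2.
Decompose pair/2: e = 7,  3 = 3.
Clash: constants e and 7 differ; no unifier exists.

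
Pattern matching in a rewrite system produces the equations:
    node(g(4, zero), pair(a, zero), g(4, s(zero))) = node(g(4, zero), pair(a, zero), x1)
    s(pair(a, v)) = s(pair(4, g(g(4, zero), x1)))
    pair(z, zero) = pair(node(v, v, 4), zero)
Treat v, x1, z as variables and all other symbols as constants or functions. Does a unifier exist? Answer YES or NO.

Decompose node/3: g(4, zero) = g(4, zero),  pair(a, zero) = pair(a, zero),  g(4, s(zero)) = x1.
Delete trivial equation g(4, zero) = g(4, zero).
Delete trivial equation pair(a, zero) = pair(a, zero).
Bind x1 := g(4, s(zero)); substituting into the one remaining equation that mentions x1 gives: s(pair(a, v)) = s(pair(4, g(g(4, zero), g(4, s(zero))))).
Decompose s/1: pair(a, v) = pair(4, g(g(4, zero), g(4, s(zero)))).
Decompose pair/2: a = 4,  v = g(g(4, zero), g(4, s(zero))).
Clash: constants a and 4 differ; no unifier exists.

NO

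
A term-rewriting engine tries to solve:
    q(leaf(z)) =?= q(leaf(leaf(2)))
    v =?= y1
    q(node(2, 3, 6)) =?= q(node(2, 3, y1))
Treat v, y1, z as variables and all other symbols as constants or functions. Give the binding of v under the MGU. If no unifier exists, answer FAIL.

6

Decompose q/1: leaf(z) =?= leaf(leaf(2)).
Decompose leaf/1: z =?= leaf(2).
Bind z := leaf(2); no other remaining equation mentions z.
Bind v := y1; no other remaining equation mentions v.
Decompose q/1: node(2, 3, 6) =?= node(2, 3, y1).
Decompose node/3: 2 =?= 2,  3 =?= 3,  6 =?= y1.
Delete trivial equation 2 =?= 2.
Delete trivial equation 3 =?= 3.
Bind y1 := 6. Substituting into the earlier binding gives v := 6.
MGU = { z ↦ leaf(2), v ↦ 6, y1 ↦ 6 }, so v ↦ 6.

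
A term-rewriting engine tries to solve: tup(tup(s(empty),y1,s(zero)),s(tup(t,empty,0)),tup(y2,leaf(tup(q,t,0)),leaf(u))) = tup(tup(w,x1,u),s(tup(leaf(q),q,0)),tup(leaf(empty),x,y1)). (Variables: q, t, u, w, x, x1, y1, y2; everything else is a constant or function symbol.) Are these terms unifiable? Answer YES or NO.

Decompose tup/3: tup(s(empty),y1,s(zero)) = tup(w,x1,u),  s(tup(t,empty,0)) = s(tup(leaf(q),q,0)),  tup(y2,leaf(tup(q,t,0)),leaf(u)) = tup(leaf(empty),x,y1).
Decompose tup/3: s(empty) = w,  y1 = x1,  s(zero) = u.
Bind w := s(empty); no other remaining equation mentions w.
Bind y1 := x1; substituting into the one remaining equation that mentions y1 gives: tup(y2,leaf(tup(q,t,0)),leaf(u)) = tup(leaf(empty),x,x1).
Bind u := s(zero); substituting into the one remaining equation that mentions u gives: tup(y2,leaf(tup(q,t,0)),leaf(s(zero))) = tup(leaf(empty),x,x1).
Decompose s/1: tup(t,empty,0) = tup(leaf(q),q,0).
Decompose tup/3: t = leaf(q),  empty = q,  0 = 0.
Bind t := leaf(q); substituting into the one remaining equation that mentions t gives: tup(y2,leaf(tup(q,leaf(q),0)),leaf(s(zero))) = tup(leaf(empty),x,x1).
Bind q := empty; substituting into the one remaining equation that mentions q gives: tup(y2,leaf(tup(empty,leaf(empty),0)),leaf(s(zero))) = tup(leaf(empty),x,x1). Substituting into the earlier binding gives t := leaf(empty).
Delete trivial equation 0 = 0.
Decompose tup/3: y2 = leaf(empty),  leaf(tup(empty,leaf(empty),0)) = x,  leaf(s(zero)) = x1.
Bind y2 := leaf(empty); no other remaining equation mentions y2.
Bind x := leaf(tup(empty,leaf(empty),0)); no other remaining equation mentions x.
Bind x1 := leaf(s(zero)). Substituting into the earlier binding gives y1 := leaf(s(zero)).
No equations remain and no clash or occurs-check failure arose, so a unifier exists.

YES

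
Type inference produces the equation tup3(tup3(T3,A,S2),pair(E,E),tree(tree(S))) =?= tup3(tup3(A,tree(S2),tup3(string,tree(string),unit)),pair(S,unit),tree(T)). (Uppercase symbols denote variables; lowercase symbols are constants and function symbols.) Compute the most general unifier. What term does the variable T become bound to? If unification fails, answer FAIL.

tree(unit)

Decompose tup3/3: tup3(T3,A,S2) =?= tup3(A,tree(S2),tup3(string,tree(string),unit)),  pair(E,E) =?= pair(S,unit),  tree(tree(S)) =?= tree(T).
Decompose tup3/3: T3 =?= A,  A =?= tree(S2),  S2 =?= tup3(string,tree(string),unit).
Bind T3 := A; no other remaining equation mentions T3.
Bind A := tree(S2); no other remaining equation mentions A. Substituting into the earlier binding gives T3 := tree(S2).
Bind S2 := tup3(string,tree(string),unit); no other remaining equation mentions S2. Substituting into the earlier bindings gives T3 := tree(tup3(string,tree(string),unit)), A := tree(tup3(string,tree(string),unit)).
Decompose pair/2: E =?= S,  E =?= unit.
Bind E := S; substituting into the one remaining equation that mentions E gives: S =?= unit.
Bind S := unit; substituting into the remaining equation gives: tree(tree(unit)) =?= tree(T). Substituting into the earlier binding gives E := unit.
Decompose tree/1: tree(unit) =?= T.
Bind T := tree(unit).
MGU = { T3 := tree(tup3(string,tree(string),unit)), A := tree(tup3(string,tree(string),unit)), S2 := tup3(string,tree(string),unit), E := unit, S := unit, T := tree(unit) }, so T := tree(unit).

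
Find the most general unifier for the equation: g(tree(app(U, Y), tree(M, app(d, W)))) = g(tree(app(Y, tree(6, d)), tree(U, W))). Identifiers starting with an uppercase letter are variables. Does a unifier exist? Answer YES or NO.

Decompose g/1: tree(app(U, Y), tree(M, app(d, W))) = tree(app(Y, tree(6, d)), tree(U, W)).
Decompose tree/2: app(U, Y) = app(Y, tree(6, d)),  tree(M, app(d, W)) = tree(U, W).
Decompose app/2: U = Y,  Y = tree(6, d).
Bind U := Y; substituting into the one remaining equation that mentions U gives: tree(M, app(d, W)) = tree(Y, W).
Bind Y := tree(6, d); substituting into the remaining equation gives: tree(M, app(d, W)) = tree(tree(6, d), W). Substituting into the earlier binding gives U := tree(6, d).
Decompose tree/2: M = tree(6, d),  app(d, W) = W.
Bind M := tree(6, d); no other remaining equation mentions M.
Occurs check fails: W occurs in app(d, W); the equation W = app(d, W) has no finite solution.

NO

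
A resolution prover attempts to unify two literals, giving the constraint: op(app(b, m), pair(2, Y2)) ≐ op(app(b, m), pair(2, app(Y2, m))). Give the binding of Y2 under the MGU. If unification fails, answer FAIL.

FAIL

Decompose op/2: app(b, m) ≐ app(b, m),  pair(2, Y2) ≐ pair(2, app(Y2, m)).
Delete trivial equation app(b, m) ≐ app(b, m).
Decompose pair/2: 2 ≐ 2,  Y2 ≐ app(Y2, m).
Delete trivial equation 2 ≐ 2.
Occurs check fails: Y2 occurs in app(Y2, m); the equation Y2 ≐ app(Y2, m) has no finite solution.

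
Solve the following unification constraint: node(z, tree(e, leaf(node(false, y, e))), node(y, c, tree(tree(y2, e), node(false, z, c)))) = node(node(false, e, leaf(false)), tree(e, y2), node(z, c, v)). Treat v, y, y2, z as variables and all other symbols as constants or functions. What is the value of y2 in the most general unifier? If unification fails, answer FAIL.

Decompose node/3: z = node(false, e, leaf(false)),  tree(e, leaf(node(false, y, e))) = tree(e, y2),  node(y, c, tree(tree(y2, e), node(false, z, c))) = node(z, c, v).
Bind z := node(false, e, leaf(false)); substituting into the one remaining equation that mentions z gives: node(y, c, tree(tree(y2, e), node(false, node(false, e, leaf(false)), c))) = node(node(false, e, leaf(false)), c, v).
Decompose tree/2: e = e,  leaf(node(false, y, e)) = y2.
Delete trivial equation e = e.
Bind y2 := leaf(node(false, y, e)); substituting into the remaining equation gives: node(y, c, tree(tree(leaf(node(false, y, e)), e), node(false, node(false, e, leaf(false)), c))) = node(node(false, e, leaf(false)), c, v).
Decompose node/3: y = node(false, e, leaf(false)),  c = c,  tree(tree(leaf(node(false, y, e)), e), node(false, node(false, e, leaf(false)), c)) = v.
Bind y := node(false, e, leaf(false)); substituting into the one remaining equation that mentions y gives: tree(tree(leaf(node(false, node(false, e, leaf(false)), e)), e), node(false, node(false, e, leaf(false)), c)) = v. Substituting into the earlier binding gives y2 := leaf(node(false, node(false, e, leaf(false)), e)).
Delete trivial equation c = c.
Bind v := tree(tree(leaf(node(false, node(false, e, leaf(false)), e)), e), node(false, node(false, e, leaf(false)), c)).
MGU = { z ↦ node(false, e, leaf(false)), y2 ↦ leaf(node(false, node(false, e, leaf(false)), e)), y ↦ node(false, e, leaf(false)), v ↦ tree(tree(leaf(node(false, node(false, e, leaf(false)), e)), e), node(false, node(false, e, leaf(false)), c)) }, so y2 ↦ leaf(node(false, node(false, e, leaf(false)), e)).

leaf(node(false, node(false, e, leaf(false)), e))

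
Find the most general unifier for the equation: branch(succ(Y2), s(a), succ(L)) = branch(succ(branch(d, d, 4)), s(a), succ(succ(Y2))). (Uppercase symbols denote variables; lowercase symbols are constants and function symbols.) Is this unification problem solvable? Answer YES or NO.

YES

Decompose branch/3: succ(Y2) = succ(branch(d, d, 4)),  s(a) = s(a),  succ(L) = succ(succ(Y2)).
Decompose succ/1: Y2 = branch(d, d, 4).
Bind Y2 := branch(d, d, 4); substituting into the one remaining equation that mentions Y2 gives: succ(L) = succ(succ(branch(d, d, 4))).
Delete trivial equation s(a) = s(a).
Decompose succ/1: L = succ(branch(d, d, 4)).
Bind L := succ(branch(d, d, 4)).
No equations remain and no clash or occurs-check failure arose, so a unifier exists.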